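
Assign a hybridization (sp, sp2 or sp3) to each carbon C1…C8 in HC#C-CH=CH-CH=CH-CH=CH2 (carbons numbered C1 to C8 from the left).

C1 sp, C2 sp, C3 sp2, C4 sp2, C5 sp2, C6 sp2, C7 sp2, C8 sp2

C1: 2 σ bonds, plus two π bonds; 2 regions of electron density → sp.
C2 (2 σ bonds, plus two π bonds) has steric number 2: sp.
C3 has 3 σ bonds, plus one π bond: steric number 3 → sp2.
C4 has 3 σ bonds, plus one π bond: steric number 3 → sp2.
C5 — 3 σ bonds, plus one π bond. Steric number 3, so sp2.
C6 — 3 σ bonds, plus one π bond. Steric number 3, so sp2.
C7 is sp2: 3 σ bonds, plus one π bond, 3 electron-density regions.
C8: 3 σ bonds, plus one π bond; 3 regions of electron density → sp2.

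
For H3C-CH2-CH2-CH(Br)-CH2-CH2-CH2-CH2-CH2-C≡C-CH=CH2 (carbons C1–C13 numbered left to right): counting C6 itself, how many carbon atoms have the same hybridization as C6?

C6 is sp3 (only σ bonds).
C1: sp3 ✓
C2: sp3 ✓
C3: sp3 ✓
C4: sp3 ✓
C5: sp3 ✓
C6: sp3 ✓
C7: sp3 ✓
C8: sp3 ✓
C9: sp3 ✓
C10: sp
C11: sp
C12: sp2
C13: sp2
9 carbons are sp3.

9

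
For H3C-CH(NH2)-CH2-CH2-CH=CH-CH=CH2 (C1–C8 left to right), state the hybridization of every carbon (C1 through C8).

C1 sp3, C2 sp3, C3 sp3, C4 sp3, C5 sp2, C6 sp2, C7 sp2, C8 sp2

C1 has 4 σ bonds: steric number 4 → sp3.
C2: 4 σ bonds; 4 regions of electron density → sp3.
C3 has 4 σ bonds: steric number 4 → sp3.
C4 has 4 σ bonds: steric number 4 → sp3.
C5 carries 3 σ bonds, plus one π bond, giving a steric number of 3, so it is sp2.
C6 has 3 σ bonds, plus one π bond: steric number 3 → sp2.
C7: 3 σ bonds, plus one π bond; 3 regions of electron density → sp2.
C8: 3 σ bonds, plus one π bond; 3 regions of electron density → sp2.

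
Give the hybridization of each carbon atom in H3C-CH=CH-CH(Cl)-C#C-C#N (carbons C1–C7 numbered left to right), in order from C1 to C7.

C1 sp3, C2 sp2, C3 sp2, C4 sp3, C5 sp, C6 sp, C7 sp

C1 has 4 σ bonds: steric number 4 → sp3.
C2 is sp2: 3 σ bonds, plus one π bond, 3 electron-density regions.
C3 (3 σ bonds, plus one π bond) has steric number 3: sp2.
C4: 4 σ bonds; 4 regions of electron density → sp3.
C5 is sp: 2 σ bonds, plus two π bonds, 2 electron-density regions.
C6 is sp: 2 σ bonds, plus two π bonds, 2 electron-density regions.
C7 has 2 σ bonds, plus two π bonds: steric number 2 → sp.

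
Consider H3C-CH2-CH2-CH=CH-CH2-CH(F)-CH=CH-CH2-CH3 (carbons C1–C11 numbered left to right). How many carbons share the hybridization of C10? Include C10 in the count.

C10 is sp3 (only σ bonds).
C1: sp3 ✓
C2: sp3 ✓
C3: sp3 ✓
C4: sp2
C5: sp2
C6: sp3 ✓
C7: sp3 ✓
C8: sp2
C9: sp2
C10: sp3 ✓
C11: sp3 ✓
7 carbons are sp3.

7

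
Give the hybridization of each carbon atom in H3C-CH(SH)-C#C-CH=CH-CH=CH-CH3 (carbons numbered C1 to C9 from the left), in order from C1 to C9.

C1 sp3, C2 sp3, C3 sp, C4 sp, C5 sp2, C6 sp2, C7 sp2, C8 sp2, C9 sp3

C1: 4 σ bonds — 4 electron domains, sp3.
C2 (4 σ bonds) has steric number 4: sp3.
C3: 2 σ bonds, plus two π bonds — 2 electron domains, sp.
C4 is sp: 2 σ bonds, plus two π bonds, 2 electron-density regions.
C5 — 3 σ bonds, plus one π bond. Steric number 3, so sp2.
C6: 3 σ bonds, plus one π bond; 3 regions of electron density → sp2.
C7 carries 3 σ bonds, plus one π bond, giving a steric number of 3, so it is sp2.
C8: 3 σ bonds, plus one π bond — 3 electron domains, sp2.
C9 — 4 σ bonds. Steric number 4, so sp3.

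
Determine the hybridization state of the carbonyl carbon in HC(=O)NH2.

sp^2

The carbonyl carbon: 3 σ bonds, plus one π bond — 3 electron domains, sp2.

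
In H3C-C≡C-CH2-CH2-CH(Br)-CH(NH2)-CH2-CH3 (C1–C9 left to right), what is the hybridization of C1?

C1 (4 σ bonds) has steric number 4: sp3.

sp³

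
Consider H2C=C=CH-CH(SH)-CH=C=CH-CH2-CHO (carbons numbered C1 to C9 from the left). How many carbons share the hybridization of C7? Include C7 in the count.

5

C7 is sp2 (one π bond).
C1: sp2 ✓
C2: sp
C3: sp2 ✓
C4: sp3
C5: sp2 ✓
C6: sp
C7: sp2 ✓
C8: sp3
C9: sp2 ✓
5 carbons are sp2.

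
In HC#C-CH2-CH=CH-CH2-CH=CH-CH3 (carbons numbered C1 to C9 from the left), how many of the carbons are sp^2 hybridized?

4

C1: sp
C2: sp
C3: sp3
C4: sp2 ✓
C5: sp2 ✓
C6: sp3
C7: sp2 ✓
C8: sp2 ✓
C9: sp3
C4, C5, C7, C8 → 4 sp2 carbons.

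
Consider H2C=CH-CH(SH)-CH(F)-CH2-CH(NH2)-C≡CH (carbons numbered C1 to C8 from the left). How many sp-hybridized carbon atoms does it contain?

2

C1: sp2
C2: sp2
C3: sp3
C4: sp3
C5: sp3
C6: sp3
C7: sp ✓
C8: sp ✓
C7, C8 → 2 sp carbons.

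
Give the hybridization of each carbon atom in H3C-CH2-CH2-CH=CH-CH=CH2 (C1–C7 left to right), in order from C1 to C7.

C1 sp3, C2 sp3, C3 sp3, C4 sp2, C5 sp2, C6 sp2, C7 sp2

C1 — 4 σ bonds. Steric number 4, so sp3.
C2 is sp3: 4 σ bonds, 4 electron-density regions.
C3: 4 σ bonds; 4 regions of electron density → sp3.
C4 carries 3 σ bonds, plus one π bond, giving a steric number of 3, so it is sp2.
C5 — 3 σ bonds, plus one π bond. Steric number 3, so sp2.
C6 is sp2: 3 σ bonds, plus one π bond, 3 electron-density regions.
C7 (3 σ bonds, plus one π bond) has steric number 3: sp2.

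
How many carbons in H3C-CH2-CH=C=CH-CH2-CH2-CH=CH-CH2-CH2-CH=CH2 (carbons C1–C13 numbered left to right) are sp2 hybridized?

C1: sp3
C2: sp3
C3: sp2 ✓
C4: sp
C5: sp2 ✓
C6: sp3
C7: sp3
C8: sp2 ✓
C9: sp2 ✓
C10: sp3
C11: sp3
C12: sp2 ✓
C13: sp2 ✓
C3, C5, C8, C9, C12, C13 → 6 sp2 carbons.

6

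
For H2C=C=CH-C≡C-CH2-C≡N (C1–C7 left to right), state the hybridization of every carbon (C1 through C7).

C1 sp2, C2 sp, C3 sp2, C4 sp, C5 sp, C6 sp3, C7 sp

C1 has 3 σ bonds, plus one π bond: steric number 3 → sp2.
C2 — 2 σ bonds, plus two π bonds. Steric number 2, so sp.
C3 carries 3 σ bonds, plus one π bond, giving a steric number of 3, so it is sp2.
C4 is sp: 2 σ bonds, plus two π bonds, 2 electron-density regions.
C5 (2 σ bonds, plus two π bonds) has steric number 2: sp.
C6 carries 4 σ bonds, giving a steric number of 4, so it is sp3.
C7 — 2 σ bonds, plus two π bonds. Steric number 2, so sp.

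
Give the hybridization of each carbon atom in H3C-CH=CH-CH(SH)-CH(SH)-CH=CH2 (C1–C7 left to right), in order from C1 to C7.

C1 sp3, C2 sp2, C3 sp2, C4 sp3, C5 sp3, C6 sp2, C7 sp2

C1: 4 σ bonds — 4 electron domains, sp3.
C2: 3 σ bonds, plus one π bond — 3 electron domains, sp2.
C3: 3 σ bonds, plus one π bond; 3 regions of electron density → sp2.
C4 (4 σ bonds) has steric number 4: sp3.
C5 carries 4 σ bonds, giving a steric number of 4, so it is sp3.
C6: 3 σ bonds, plus one π bond; 3 regions of electron density → sp2.
C7 (3 σ bonds, plus one π bond) has steric number 3: sp2.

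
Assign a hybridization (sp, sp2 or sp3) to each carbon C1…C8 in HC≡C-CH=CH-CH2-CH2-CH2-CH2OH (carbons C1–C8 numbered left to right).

C1 sp, C2 sp, C3 sp2, C4 sp2, C5 sp3, C6 sp3, C7 sp3, C8 sp3

C1: 2 σ bonds, plus two π bonds; 2 regions of electron density → sp.
C2 (2 σ bonds, plus two π bonds) has steric number 2: sp.
C3 is sp2: 3 σ bonds, plus one π bond, 3 electron-density regions.
C4: 3 σ bonds, plus one π bond — 3 electron domains, sp2.
C5 is sp3: 4 σ bonds, 4 electron-density regions.
C6 (4 σ bonds) has steric number 4: sp3.
C7 — 4 σ bonds. Steric number 4, so sp3.
C8 is sp3: 4 σ bonds, 4 electron-density regions.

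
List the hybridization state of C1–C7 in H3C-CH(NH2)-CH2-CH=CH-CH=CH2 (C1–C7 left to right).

C1 has 4 σ bonds: steric number 4 → sp3.
C2 (4 σ bonds) has steric number 4: sp3.
C3: 4 σ bonds; 4 regions of electron density → sp3.
C4 has 3 σ bonds, plus one π bond: steric number 3 → sp2.
C5 is sp2: 3 σ bonds, plus one π bond, 3 electron-density regions.
C6 (3 σ bonds, plus one π bond) has steric number 3: sp2.
C7 — 3 σ bonds, plus one π bond. Steric number 3, so sp2.

C1 sp3, C2 sp3, C3 sp3, C4 sp2, C5 sp2, C6 sp2, C7 sp2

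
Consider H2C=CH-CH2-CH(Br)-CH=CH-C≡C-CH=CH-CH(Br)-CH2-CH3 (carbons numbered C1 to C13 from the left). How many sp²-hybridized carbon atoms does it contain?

6

C1: sp2 ✓
C2: sp2 ✓
C3: sp3
C4: sp3
C5: sp2 ✓
C6: sp2 ✓
C7: sp
C8: sp
C9: sp2 ✓
C10: sp2 ✓
C11: sp3
C12: sp3
C13: sp3
C1, C2, C5, C6, C9, C10 → 6 sp2 carbons.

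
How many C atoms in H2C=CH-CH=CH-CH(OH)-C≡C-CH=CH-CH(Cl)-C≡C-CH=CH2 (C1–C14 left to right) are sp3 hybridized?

2

C1: sp2
C2: sp2
C3: sp2
C4: sp2
C5: sp3 ✓
C6: sp
C7: sp
C8: sp2
C9: sp2
C10: sp3 ✓
C11: sp
C12: sp
C13: sp2
C14: sp2
C5, C10 → 2 sp3 carbons.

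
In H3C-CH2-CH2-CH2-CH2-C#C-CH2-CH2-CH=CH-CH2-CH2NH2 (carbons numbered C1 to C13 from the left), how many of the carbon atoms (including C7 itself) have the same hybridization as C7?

C7 is sp (two π bonds).
C1: sp3
C2: sp3
C3: sp3
C4: sp3
C5: sp3
C6: sp ✓
C7: sp ✓
C8: sp3
C9: sp3
C10: sp2
C11: sp2
C12: sp3
C13: sp3
2 carbons are sp.

2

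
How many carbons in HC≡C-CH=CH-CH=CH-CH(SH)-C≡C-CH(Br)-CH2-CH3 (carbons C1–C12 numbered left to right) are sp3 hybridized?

4

C1: sp
C2: sp
C3: sp2
C4: sp2
C5: sp2
C6: sp2
C7: sp3 ✓
C8: sp
C9: sp
C10: sp3 ✓
C11: sp3 ✓
C12: sp3 ✓
C7, C10, C11, C12 → 4 sp3 carbons.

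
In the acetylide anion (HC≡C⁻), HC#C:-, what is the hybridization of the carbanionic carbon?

sp

One σ bond + one lone pair = steric number 2 → sp.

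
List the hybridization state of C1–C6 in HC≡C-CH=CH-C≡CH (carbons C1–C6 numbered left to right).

C1 sp, C2 sp, C3 sp2, C4 sp2, C5 sp, C6 sp

C1 — 2 σ bonds, plus two π bonds. Steric number 2, so sp.
C2 — 2 σ bonds, plus two π bonds. Steric number 2, so sp.
C3 is sp2: 3 σ bonds, plus one π bond, 3 electron-density regions.
C4 is sp2: 3 σ bonds, plus one π bond, 3 electron-density regions.
C5 — 2 σ bonds, plus two π bonds. Steric number 2, so sp.
C6: 2 σ bonds, plus two π bonds — 2 electron domains, sp.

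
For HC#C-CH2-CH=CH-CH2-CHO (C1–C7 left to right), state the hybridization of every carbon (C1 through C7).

C1 has 2 σ bonds, plus two π bonds: steric number 2 → sp.
C2 — 2 σ bonds, plus two π bonds. Steric number 2, so sp.
C3: 4 σ bonds — 4 electron domains, sp3.
C4: 3 σ bonds, plus one π bond — 3 electron domains, sp2.
C5 has 3 σ bonds, plus one π bond: steric number 3 → sp2.
C6: 4 σ bonds — 4 electron domains, sp3.
C7 is sp2: 3 σ bonds, plus one π bond, 3 electron-density regions.

C1 sp, C2 sp, C3 sp3, C4 sp2, C5 sp2, C6 sp3, C7 sp2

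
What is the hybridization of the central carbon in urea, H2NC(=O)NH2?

sp²

The central carbon carries 3 σ bonds, plus one π bond, giving a steric number of 3, so it is sp2.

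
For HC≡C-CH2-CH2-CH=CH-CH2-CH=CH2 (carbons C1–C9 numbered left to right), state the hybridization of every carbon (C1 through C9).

C1 sp, C2 sp, C3 sp3, C4 sp3, C5 sp2, C6 sp2, C7 sp3, C8 sp2, C9 sp2

C1 has 2 σ bonds, plus two π bonds: steric number 2 → sp.
C2 carries 2 σ bonds, plus two π bonds, giving a steric number of 2, so it is sp.
C3: 4 σ bonds; 4 regions of electron density → sp3.
C4 carries 4 σ bonds, giving a steric number of 4, so it is sp3.
C5: 3 σ bonds, plus one π bond; 3 regions of electron density → sp2.
C6 has 3 σ bonds, plus one π bond: steric number 3 → sp2.
C7 (4 σ bonds) has steric number 4: sp3.
C8 carries 3 σ bonds, plus one π bond, giving a steric number of 3, so it is sp2.
C9 has 3 σ bonds, plus one π bond: steric number 3 → sp2.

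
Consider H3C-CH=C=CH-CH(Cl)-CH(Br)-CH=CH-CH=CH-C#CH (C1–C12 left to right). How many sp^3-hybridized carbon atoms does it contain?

C1: sp3 ✓
C2: sp2
C3: sp
C4: sp2
C5: sp3 ✓
C6: sp3 ✓
C7: sp2
C8: sp2
C9: sp2
C10: sp2
C11: sp
C12: sp
C1, C5, C6 → 3 sp3 carbons.

3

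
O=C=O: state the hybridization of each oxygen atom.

sp²

One σ bond + two lone pairs = steric number 3 → sp2.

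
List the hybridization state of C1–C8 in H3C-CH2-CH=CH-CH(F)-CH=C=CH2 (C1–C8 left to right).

C1 sp3, C2 sp3, C3 sp2, C4 sp2, C5 sp3, C6 sp2, C7 sp, C8 sp2

C1: 4 σ bonds; 4 regions of electron density → sp3.
C2 is sp3: 4 σ bonds, 4 electron-density regions.
C3 is sp2: 3 σ bonds, plus one π bond, 3 electron-density regions.
C4 is sp2: 3 σ bonds, plus one π bond, 3 electron-density regions.
C5 (4 σ bonds) has steric number 4: sp3.
C6 (3 σ bonds, plus one π bond) has steric number 3: sp2.
C7 (2 σ bonds, plus two π bonds) has steric number 2: sp.
C8 carries 3 σ bonds, plus one π bond, giving a steric number of 3, so it is sp2.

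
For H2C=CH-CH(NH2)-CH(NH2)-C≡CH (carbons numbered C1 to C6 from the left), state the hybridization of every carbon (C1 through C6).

C1 sp2, C2 sp2, C3 sp3, C4 sp3, C5 sp, C6 sp

C1 — 3 σ bonds, plus one π bond. Steric number 3, so sp2.
C2 has 3 σ bonds, plus one π bond: steric number 3 → sp2.
C3 is sp3: 4 σ bonds, 4 electron-density regions.
C4 is sp3: 4 σ bonds, 4 electron-density regions.
C5 is sp: 2 σ bonds, plus two π bonds, 2 electron-density regions.
C6 has 2 σ bonds, plus two π bonds: steric number 2 → sp.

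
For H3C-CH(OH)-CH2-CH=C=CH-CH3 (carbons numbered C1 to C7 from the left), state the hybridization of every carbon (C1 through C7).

C1: 4 σ bonds; 4 regions of electron density → sp3.
C2 — 4 σ bonds. Steric number 4, so sp3.
C3 carries 4 σ bonds, giving a steric number of 4, so it is sp3.
C4 has 3 σ bonds, plus one π bond: steric number 3 → sp2.
C5 — 2 σ bonds, plus two π bonds. Steric number 2, so sp.
C6: 3 σ bonds, plus one π bond — 3 electron domains, sp2.
C7: 4 σ bonds — 4 electron domains, sp3.

C1 sp3, C2 sp3, C3 sp3, C4 sp2, C5 sp, C6 sp2, C7 sp3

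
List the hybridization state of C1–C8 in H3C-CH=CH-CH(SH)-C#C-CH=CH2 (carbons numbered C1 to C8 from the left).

C1 sp3, C2 sp2, C3 sp2, C4 sp3, C5 sp, C6 sp, C7 sp2, C8 sp2

C1: 4 σ bonds — 4 electron domains, sp3.
C2 — 3 σ bonds, plus one π bond. Steric number 3, so sp2.
C3: 3 σ bonds, plus one π bond — 3 electron domains, sp2.
C4 (4 σ bonds) has steric number 4: sp3.
C5 is sp: 2 σ bonds, plus two π bonds, 2 electron-density regions.
C6 (2 σ bonds, plus two π bonds) has steric number 2: sp.
C7 is sp2: 3 σ bonds, plus one π bond, 3 electron-density regions.
C8 carries 3 σ bonds, plus one π bond, giving a steric number of 3, so it is sp2.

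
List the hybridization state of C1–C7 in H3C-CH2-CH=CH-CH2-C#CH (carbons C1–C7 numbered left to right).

C1: 4 σ bonds — 4 electron domains, sp3.
C2 (4 σ bonds) has steric number 4: sp3.
C3 (3 σ bonds, plus one π bond) has steric number 3: sp2.
C4 is sp2: 3 σ bonds, plus one π bond, 3 electron-density regions.
C5 has 4 σ bonds: steric number 4 → sp3.
C6: 2 σ bonds, plus two π bonds; 2 regions of electron density → sp.
C7 has 2 σ bonds, plus two π bonds: steric number 2 → sp.

C1 sp3, C2 sp3, C3 sp2, C4 sp2, C5 sp3, C6 sp, C7 sp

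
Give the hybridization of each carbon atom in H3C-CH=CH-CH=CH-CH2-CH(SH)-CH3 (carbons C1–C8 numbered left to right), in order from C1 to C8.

C1 sp3, C2 sp2, C3 sp2, C4 sp2, C5 sp2, C6 sp3, C7 sp3, C8 sp3

C1 is sp3: 4 σ bonds, 4 electron-density regions.
C2 (3 σ bonds, plus one π bond) has steric number 3: sp2.
C3: 3 σ bonds, plus one π bond — 3 electron domains, sp2.
C4 (3 σ bonds, plus one π bond) has steric number 3: sp2.
C5: 3 σ bonds, plus one π bond — 3 electron domains, sp2.
C6 — 4 σ bonds. Steric number 4, so sp3.
C7 carries 4 σ bonds, giving a steric number of 4, so it is sp3.
C8: 4 σ bonds; 4 regions of electron density → sp3.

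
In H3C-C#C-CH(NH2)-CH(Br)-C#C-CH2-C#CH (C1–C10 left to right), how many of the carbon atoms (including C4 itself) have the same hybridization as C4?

C4 is sp3 (only σ bonds).
C1: sp3 ✓
C2: sp
C3: sp
C4: sp3 ✓
C5: sp3 ✓
C6: sp
C7: sp
C8: sp3 ✓
C9: sp
C10: sp
4 carbons are sp3.

4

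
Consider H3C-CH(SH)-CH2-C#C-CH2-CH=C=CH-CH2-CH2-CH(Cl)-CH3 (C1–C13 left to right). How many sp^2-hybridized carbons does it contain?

2

C1: sp3
C2: sp3
C3: sp3
C4: sp
C5: sp
C6: sp3
C7: sp2 ✓
C8: sp
C9: sp2 ✓
C10: sp3
C11: sp3
C12: sp3
C13: sp3
C7, C9 → 2 sp2 carbons.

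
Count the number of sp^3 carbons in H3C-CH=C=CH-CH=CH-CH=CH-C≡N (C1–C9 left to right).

1

C1: sp3 ✓
C2: sp2
C3: sp
C4: sp2
C5: sp2
C6: sp2
C7: sp2
C8: sp2
C9: sp
C1 → 1 sp3 carbon.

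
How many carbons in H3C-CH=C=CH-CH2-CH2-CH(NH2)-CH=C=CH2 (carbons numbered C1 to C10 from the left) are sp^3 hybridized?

C1: sp3 ✓
C2: sp2
C3: sp
C4: sp2
C5: sp3 ✓
C6: sp3 ✓
C7: sp3 ✓
C8: sp2
C9: sp
C10: sp2
C1, C5, C6, C7 → 4 sp3 carbons.

4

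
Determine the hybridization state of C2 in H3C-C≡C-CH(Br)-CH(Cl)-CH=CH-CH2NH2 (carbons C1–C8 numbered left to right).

C2 carries 2 σ bonds, plus two π bonds, giving a steric number of 2, so it is sp.

sp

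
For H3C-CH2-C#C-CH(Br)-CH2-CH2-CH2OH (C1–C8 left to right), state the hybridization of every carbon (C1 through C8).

C1 sp3, C2 sp3, C3 sp, C4 sp, C5 sp3, C6 sp3, C7 sp3, C8 sp3

C1 is sp3: 4 σ bonds, 4 electron-density regions.
C2 carries 4 σ bonds, giving a steric number of 4, so it is sp3.
C3 has 2 σ bonds, plus two π bonds: steric number 2 → sp.
C4 — 2 σ bonds, plus two π bonds. Steric number 2, so sp.
C5 — 4 σ bonds. Steric number 4, so sp3.
C6: 4 σ bonds — 4 electron domains, sp3.
C7 — 4 σ bonds. Steric number 4, so sp3.
C8 — 4 σ bonds. Steric number 4, so sp3.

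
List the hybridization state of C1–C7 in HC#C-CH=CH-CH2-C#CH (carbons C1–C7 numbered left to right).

C1 sp, C2 sp, C3 sp2, C4 sp2, C5 sp3, C6 sp, C7 sp

C1 has 2 σ bonds, plus two π bonds: steric number 2 → sp.
C2 (2 σ bonds, plus two π bonds) has steric number 2: sp.
C3 — 3 σ bonds, plus one π bond. Steric number 3, so sp2.
C4 has 3 σ bonds, plus one π bond: steric number 3 → sp2.
C5 is sp3: 4 σ bonds, 4 electron-density regions.
C6 (2 σ bonds, plus two π bonds) has steric number 2: sp.
C7: 2 σ bonds, plus two π bonds; 2 regions of electron density → sp.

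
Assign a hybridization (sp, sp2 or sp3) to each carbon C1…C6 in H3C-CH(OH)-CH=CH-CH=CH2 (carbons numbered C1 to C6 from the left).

C1 sp3, C2 sp3, C3 sp2, C4 sp2, C5 sp2, C6 sp2

C1: 4 σ bonds — 4 electron domains, sp3.
C2 — 4 σ bonds. Steric number 4, so sp3.
C3 carries 3 σ bonds, plus one π bond, giving a steric number of 3, so it is sp2.
C4 has 3 σ bonds, plus one π bond: steric number 3 → sp2.
C5: 3 σ bonds, plus one π bond; 3 regions of electron density → sp2.
C6 carries 3 σ bonds, plus one π bond, giving a steric number of 3, so it is sp2.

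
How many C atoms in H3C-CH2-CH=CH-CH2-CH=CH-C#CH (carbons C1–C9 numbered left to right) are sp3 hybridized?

C1: sp3 ✓
C2: sp3 ✓
C3: sp2
C4: sp2
C5: sp3 ✓
C6: sp2
C7: sp2
C8: sp
C9: sp
C1, C2, C5 → 3 sp3 carbons.

3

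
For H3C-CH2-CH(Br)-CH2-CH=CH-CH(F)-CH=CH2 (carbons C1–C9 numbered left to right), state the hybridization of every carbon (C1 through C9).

C1: 4 σ bonds — 4 electron domains, sp3.
C2: 4 σ bonds — 4 electron domains, sp3.
C3 has 4 σ bonds: steric number 4 → sp3.
C4: 4 σ bonds; 4 regions of electron density → sp3.
C5: 3 σ bonds, plus one π bond; 3 regions of electron density → sp2.
C6 (3 σ bonds, plus one π bond) has steric number 3: sp2.
C7 is sp3: 4 σ bonds, 4 electron-density regions.
C8 (3 σ bonds, plus one π bond) has steric number 3: sp2.
C9 (3 σ bonds, plus one π bond) has steric number 3: sp2.

C1 sp3, C2 sp3, C3 sp3, C4 sp3, C5 sp2, C6 sp2, C7 sp3, C8 sp2, C9 sp2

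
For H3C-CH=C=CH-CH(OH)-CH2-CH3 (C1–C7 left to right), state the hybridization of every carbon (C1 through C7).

C1 sp3, C2 sp2, C3 sp, C4 sp2, C5 sp3, C6 sp3, C7 sp3

C1 carries 4 σ bonds, giving a steric number of 4, so it is sp3.
C2 — 3 σ bonds, plus one π bond. Steric number 3, so sp2.
C3 (2 σ bonds, plus two π bonds) has steric number 2: sp.
C4 has 3 σ bonds, plus one π bond: steric number 3 → sp2.
C5 carries 4 σ bonds, giving a steric number of 4, so it is sp3.
C6: 4 σ bonds; 4 regions of electron density → sp3.
C7: 4 σ bonds — 4 electron domains, sp3.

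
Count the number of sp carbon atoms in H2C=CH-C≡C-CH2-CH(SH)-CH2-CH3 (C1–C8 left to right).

2

C1: sp2
C2: sp2
C3: sp ✓
C4: sp ✓
C5: sp3
C6: sp3
C7: sp3
C8: sp3
C3, C4 → 2 sp carbons.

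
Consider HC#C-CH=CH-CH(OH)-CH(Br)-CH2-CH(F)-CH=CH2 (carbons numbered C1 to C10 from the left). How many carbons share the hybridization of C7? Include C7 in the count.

4

C7 is sp3 (only σ bonds).
C1: sp
C2: sp
C3: sp2
C4: sp2
C5: sp3 ✓
C6: sp3 ✓
C7: sp3 ✓
C8: sp3 ✓
C9: sp2
C10: sp2
4 carbons are sp3.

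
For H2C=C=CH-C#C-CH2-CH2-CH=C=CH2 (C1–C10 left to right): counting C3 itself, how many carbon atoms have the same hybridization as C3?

4

C3 is sp2 (one π bond).
C1: sp2 ✓
C2: sp
C3: sp2 ✓
C4: sp
C5: sp
C6: sp3
C7: sp3
C8: sp2 ✓
C9: sp
C10: sp2 ✓
4 carbons are sp2.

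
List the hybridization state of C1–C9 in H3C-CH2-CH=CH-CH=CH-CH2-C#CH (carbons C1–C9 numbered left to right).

C1 — 4 σ bonds. Steric number 4, so sp3.
C2: 4 σ bonds — 4 electron domains, sp3.
C3: 3 σ bonds, plus one π bond; 3 regions of electron density → sp2.
C4 carries 3 σ bonds, plus one π bond, giving a steric number of 3, so it is sp2.
C5 has 3 σ bonds, plus one π bond: steric number 3 → sp2.
C6 has 3 σ bonds, plus one π bond: steric number 3 → sp2.
C7 has 4 σ bonds: steric number 4 → sp3.
C8: 2 σ bonds, plus two π bonds — 2 electron domains, sp.
C9 has 2 σ bonds, plus two π bonds: steric number 2 → sp.

C1 sp3, C2 sp3, C3 sp2, C4 sp2, C5 sp2, C6 sp2, C7 sp3, C8 sp, C9 sp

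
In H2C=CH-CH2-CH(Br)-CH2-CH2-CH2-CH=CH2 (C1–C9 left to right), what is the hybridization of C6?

sp^3

C6 has 4 σ bonds: steric number 4 → sp3.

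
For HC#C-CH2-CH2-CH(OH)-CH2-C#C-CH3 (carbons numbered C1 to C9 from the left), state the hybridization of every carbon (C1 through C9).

C1 sp, C2 sp, C3 sp3, C4 sp3, C5 sp3, C6 sp3, C7 sp, C8 sp, C9 sp3

C1 (2 σ bonds, plus two π bonds) has steric number 2: sp.
C2: 2 σ bonds, plus two π bonds; 2 regions of electron density → sp.
C3 has 4 σ bonds: steric number 4 → sp3.
C4 is sp3: 4 σ bonds, 4 electron-density regions.
C5 carries 4 σ bonds, giving a steric number of 4, so it is sp3.
C6 carries 4 σ bonds, giving a steric number of 4, so it is sp3.
C7 is sp: 2 σ bonds, plus two π bonds, 2 electron-density regions.
C8 has 2 σ bonds, plus two π bonds: steric number 2 → sp.
C9: 4 σ bonds; 4 regions of electron density → sp3.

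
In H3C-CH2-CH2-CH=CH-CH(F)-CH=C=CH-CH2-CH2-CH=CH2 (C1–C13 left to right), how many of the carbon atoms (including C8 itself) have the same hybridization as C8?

1

C8 is sp (two π bonds).
C1: sp3
C2: sp3
C3: sp3
C4: sp2
C5: sp2
C6: sp3
C7: sp2
C8: sp ✓
C9: sp2
C10: sp3
C11: sp3
C12: sp2
C13: sp2
1 carbon is sp.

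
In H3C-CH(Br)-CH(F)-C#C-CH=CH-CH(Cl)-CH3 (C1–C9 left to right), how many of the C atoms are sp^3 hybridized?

5

C1: sp3 ✓
C2: sp3 ✓
C3: sp3 ✓
C4: sp
C5: sp
C6: sp2
C7: sp2
C8: sp3 ✓
C9: sp3 ✓
C1, C2, C3, C8, C9 → 5 sp3 carbons.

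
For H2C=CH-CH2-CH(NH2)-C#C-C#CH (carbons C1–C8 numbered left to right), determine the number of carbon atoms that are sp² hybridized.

C1: sp2 ✓
C2: sp2 ✓
C3: sp3
C4: sp3
C5: sp
C6: sp
C7: sp
C8: sp
C1, C2 → 2 sp2 carbons.

2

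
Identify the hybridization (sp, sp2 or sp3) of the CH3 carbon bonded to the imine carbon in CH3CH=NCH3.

sp^3

The CH3 carbon bonded to the imine carbon — 4 σ bonds. Steric number 4, so sp3.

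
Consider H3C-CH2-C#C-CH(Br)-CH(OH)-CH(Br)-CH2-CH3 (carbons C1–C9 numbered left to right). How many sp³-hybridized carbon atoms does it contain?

C1: sp3 ✓
C2: sp3 ✓
C3: sp
C4: sp
C5: sp3 ✓
C6: sp3 ✓
C7: sp3 ✓
C8: sp3 ✓
C9: sp3 ✓
C1, C2, C5, C6, C7, C8, C9 → 7 sp3 carbons.

7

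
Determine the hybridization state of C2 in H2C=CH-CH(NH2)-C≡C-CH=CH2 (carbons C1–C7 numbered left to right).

C2 is sp2: 3 σ bonds, plus one π bond, 3 electron-density regions.

sp²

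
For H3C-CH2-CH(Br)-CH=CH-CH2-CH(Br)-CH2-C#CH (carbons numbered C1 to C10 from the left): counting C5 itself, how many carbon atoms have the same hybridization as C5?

C5 is sp2 (one π bond).
C1: sp3
C2: sp3
C3: sp3
C4: sp2 ✓
C5: sp2 ✓
C6: sp3
C7: sp3
C8: sp3
C9: sp
C10: sp
2 carbons are sp2.

2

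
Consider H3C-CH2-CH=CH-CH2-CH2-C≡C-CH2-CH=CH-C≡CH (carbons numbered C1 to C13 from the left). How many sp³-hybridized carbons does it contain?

C1: sp3 ✓
C2: sp3 ✓
C3: sp2
C4: sp2
C5: sp3 ✓
C6: sp3 ✓
C7: sp
C8: sp
C9: sp3 ✓
C10: sp2
C11: sp2
C12: sp
C13: sp
C1, C2, C5, C6, C9 → 5 sp3 carbons.

5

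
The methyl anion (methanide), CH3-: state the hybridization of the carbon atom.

sp3

Three σ bonds + one lone pair = steric number 4 → sp3, pyramidal.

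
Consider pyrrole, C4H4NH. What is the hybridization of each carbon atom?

Each carbon atom — 3 σ bonds, plus one π bond. Steric number 3, so sp2.

sp2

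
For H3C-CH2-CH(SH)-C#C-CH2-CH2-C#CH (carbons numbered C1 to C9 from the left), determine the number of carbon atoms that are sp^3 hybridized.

5

C1: sp3 ✓
C2: sp3 ✓
C3: sp3 ✓
C4: sp
C5: sp
C6: sp3 ✓
C7: sp3 ✓
C8: sp
C9: sp
C1, C2, C3, C6, C7 → 5 sp3 carbons.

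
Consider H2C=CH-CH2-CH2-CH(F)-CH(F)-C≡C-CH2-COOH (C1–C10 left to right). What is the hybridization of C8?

C8: 2 σ bonds, plus two π bonds — 2 electron domains, sp.

sp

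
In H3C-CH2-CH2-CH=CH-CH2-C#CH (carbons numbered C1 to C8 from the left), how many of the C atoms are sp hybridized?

2

C1: sp3
C2: sp3
C3: sp3
C4: sp2
C5: sp2
C6: sp3
C7: sp ✓
C8: sp ✓
C7, C8 → 2 sp carbons.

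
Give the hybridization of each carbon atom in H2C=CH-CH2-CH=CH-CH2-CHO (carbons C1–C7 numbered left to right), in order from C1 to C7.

C1 (3 σ bonds, plus one π bond) has steric number 3: sp2.
C2 — 3 σ bonds, plus one π bond. Steric number 3, so sp2.
C3 is sp3: 4 σ bonds, 4 electron-density regions.
C4: 3 σ bonds, plus one π bond — 3 electron domains, sp2.
C5 is sp2: 3 σ bonds, plus one π bond, 3 electron-density regions.
C6: 4 σ bonds; 4 regions of electron density → sp3.
C7: 3 σ bonds, plus one π bond — 3 electron domains, sp2.

C1 sp2, C2 sp2, C3 sp3, C4 sp2, C5 sp2, C6 sp3, C7 sp2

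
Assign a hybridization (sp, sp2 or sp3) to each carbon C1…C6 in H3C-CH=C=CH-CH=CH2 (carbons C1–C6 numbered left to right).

C1 — 4 σ bonds. Steric number 4, so sp3.
C2 carries 3 σ bonds, plus one π bond, giving a steric number of 3, so it is sp2.
C3: 2 σ bonds, plus two π bonds — 2 electron domains, sp.
C4: 3 σ bonds, plus one π bond — 3 electron domains, sp2.
C5: 3 σ bonds, plus one π bond — 3 electron domains, sp2.
C6: 3 σ bonds, plus one π bond; 3 regions of electron density → sp2.

C1 sp3, C2 sp2, C3 sp, C4 sp2, C5 sp2, C6 sp2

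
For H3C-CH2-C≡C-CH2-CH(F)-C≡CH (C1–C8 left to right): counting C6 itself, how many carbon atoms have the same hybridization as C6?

4

C6 is sp3 (only σ bonds).
C1: sp3 ✓
C2: sp3 ✓
C3: sp
C4: sp
C5: sp3 ✓
C6: sp3 ✓
C7: sp
C8: sp
4 carbons are sp3.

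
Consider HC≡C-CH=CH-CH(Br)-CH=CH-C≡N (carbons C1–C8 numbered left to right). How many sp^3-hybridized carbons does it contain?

C1: sp
C2: sp
C3: sp2
C4: sp2
C5: sp3 ✓
C6: sp2
C7: sp2
C8: sp
C5 → 1 sp3 carbon.

1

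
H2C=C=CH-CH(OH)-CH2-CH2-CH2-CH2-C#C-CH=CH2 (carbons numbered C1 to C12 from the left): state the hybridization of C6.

C6 — 4 σ bonds. Steric number 4, so sp3.

sp3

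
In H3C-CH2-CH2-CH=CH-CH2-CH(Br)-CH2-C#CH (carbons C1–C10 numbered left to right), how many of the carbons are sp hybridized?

C1: sp3
C2: sp3
C3: sp3
C4: sp2
C5: sp2
C6: sp3
C7: sp3
C8: sp3
C9: sp ✓
C10: sp ✓
C9, C10 → 2 sp carbons.

2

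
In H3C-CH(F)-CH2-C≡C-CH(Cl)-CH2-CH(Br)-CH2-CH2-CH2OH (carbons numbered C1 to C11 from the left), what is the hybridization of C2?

C2 has 4 σ bonds: steric number 4 → sp3.

sp³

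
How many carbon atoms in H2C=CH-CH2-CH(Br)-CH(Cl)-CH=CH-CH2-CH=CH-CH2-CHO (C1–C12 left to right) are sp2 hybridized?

C1: sp2 ✓
C2: sp2 ✓
C3: sp3
C4: sp3
C5: sp3
C6: sp2 ✓
C7: sp2 ✓
C8: sp3
C9: sp2 ✓
C10: sp2 ✓
C11: sp3
C12: sp2 ✓
C1, C2, C6, C7, C9, C10, C12 → 7 sp2 carbons.

7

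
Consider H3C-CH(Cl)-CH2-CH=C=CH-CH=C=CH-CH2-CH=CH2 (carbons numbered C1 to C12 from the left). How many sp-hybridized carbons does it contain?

C1: sp3
C2: sp3
C3: sp3
C4: sp2
C5: sp ✓
C6: sp2
C7: sp2
C8: sp ✓
C9: sp2
C10: sp3
C11: sp2
C12: sp2
C5, C8 → 2 sp carbons.

2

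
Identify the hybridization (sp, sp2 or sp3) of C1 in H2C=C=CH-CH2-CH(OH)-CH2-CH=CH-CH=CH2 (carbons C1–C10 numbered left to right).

sp2

C1 is sp2: 3 σ bonds, plus one π bond, 3 electron-density regions.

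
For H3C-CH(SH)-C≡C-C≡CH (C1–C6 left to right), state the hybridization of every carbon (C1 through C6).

C1 sp3, C2 sp3, C3 sp, C4 sp, C5 sp, C6 sp

C1 carries 4 σ bonds, giving a steric number of 4, so it is sp3.
C2 (4 σ bonds) has steric number 4: sp3.
C3 carries 2 σ bonds, plus two π bonds, giving a steric number of 2, so it is sp.
C4: 2 σ bonds, plus two π bonds — 2 electron domains, sp.
C5 carries 2 σ bonds, plus two π bonds, giving a steric number of 2, so it is sp.
C6 — 2 σ bonds, plus two π bonds. Steric number 2, so sp.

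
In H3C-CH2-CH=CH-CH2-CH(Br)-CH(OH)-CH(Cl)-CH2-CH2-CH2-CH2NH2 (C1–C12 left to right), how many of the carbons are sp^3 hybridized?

C1: sp3 ✓
C2: sp3 ✓
C3: sp2
C4: sp2
C5: sp3 ✓
C6: sp3 ✓
C7: sp3 ✓
C8: sp3 ✓
C9: sp3 ✓
C10: sp3 ✓
C11: sp3 ✓
C12: sp3 ✓
C1, C2, C5, C6, C7, C8, C9, C10, C11, C12 → 10 sp3 carbons.

10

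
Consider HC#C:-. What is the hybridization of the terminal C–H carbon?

sp

The terminal C–H carbon — 2 σ bonds, plus two π bonds. Steric number 2, so sp.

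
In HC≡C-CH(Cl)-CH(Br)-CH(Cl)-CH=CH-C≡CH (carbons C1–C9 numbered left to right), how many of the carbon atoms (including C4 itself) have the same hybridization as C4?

C4 is sp3 (only σ bonds).
C1: sp
C2: sp
C3: sp3 ✓
C4: sp3 ✓
C5: sp3 ✓
C6: sp2
C7: sp2
C8: sp
C9: sp
3 carbons are sp3.

3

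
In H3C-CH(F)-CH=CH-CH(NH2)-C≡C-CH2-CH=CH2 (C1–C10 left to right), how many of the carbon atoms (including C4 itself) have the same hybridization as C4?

4

C4 is sp2 (one π bond).
C1: sp3
C2: sp3
C3: sp2 ✓
C4: sp2 ✓
C5: sp3
C6: sp
C7: sp
C8: sp3
C9: sp2 ✓
C10: sp2 ✓
4 carbons are sp2.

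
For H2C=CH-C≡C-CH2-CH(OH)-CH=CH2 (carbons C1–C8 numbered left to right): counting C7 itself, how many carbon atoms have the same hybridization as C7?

C7 is sp2 (one π bond).
C1: sp2 ✓
C2: sp2 ✓
C3: sp
C4: sp
C5: sp3
C6: sp3
C7: sp2 ✓
C8: sp2 ✓
4 carbons are sp2.

4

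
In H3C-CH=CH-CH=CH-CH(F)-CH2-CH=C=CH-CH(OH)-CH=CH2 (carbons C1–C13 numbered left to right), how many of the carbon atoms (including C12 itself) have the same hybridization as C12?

8

C12 is sp2 (one π bond).
C1: sp3
C2: sp2 ✓
C3: sp2 ✓
C4: sp2 ✓
C5: sp2 ✓
C6: sp3
C7: sp3
C8: sp2 ✓
C9: sp
C10: sp2 ✓
C11: sp3
C12: sp2 ✓
C13: sp2 ✓
8 carbons are sp2.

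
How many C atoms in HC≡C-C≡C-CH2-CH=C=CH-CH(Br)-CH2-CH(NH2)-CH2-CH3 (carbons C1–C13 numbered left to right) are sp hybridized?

5

C1: sp ✓
C2: sp ✓
C3: sp ✓
C4: sp ✓
C5: sp3
C6: sp2
C7: sp ✓
C8: sp2
C9: sp3
C10: sp3
C11: sp3
C12: sp3
C13: sp3
C1, C2, C3, C4, C7 → 5 sp carbons.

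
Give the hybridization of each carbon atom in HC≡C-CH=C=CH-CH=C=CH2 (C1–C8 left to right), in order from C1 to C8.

C1 — 2 σ bonds, plus two π bonds. Steric number 2, so sp.
C2 is sp: 2 σ bonds, plus two π bonds, 2 electron-density regions.
C3 is sp2: 3 σ bonds, plus one π bond, 3 electron-density regions.
C4 — 2 σ bonds, plus two π bonds. Steric number 2, so sp.
C5: 3 σ bonds, plus one π bond — 3 electron domains, sp2.
C6 — 3 σ bonds, plus one π bond. Steric number 3, so sp2.
C7: 2 σ bonds, plus two π bonds — 2 electron domains, sp.
C8: 3 σ bonds, plus one π bond; 3 regions of electron density → sp2.

C1 sp, C2 sp, C3 sp2, C4 sp, C5 sp2, C6 sp2, C7 sp, C8 sp2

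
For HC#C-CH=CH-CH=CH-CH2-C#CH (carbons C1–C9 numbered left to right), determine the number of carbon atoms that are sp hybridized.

4

C1: sp ✓
C2: sp ✓
C3: sp2
C4: sp2
C5: sp2
C6: sp2
C7: sp3
C8: sp ✓
C9: sp ✓
C1, C2, C8, C9 → 4 sp carbons.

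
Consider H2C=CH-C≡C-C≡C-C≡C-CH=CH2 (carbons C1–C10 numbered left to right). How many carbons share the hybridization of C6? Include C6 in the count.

C6 is sp (two π bonds).
C1: sp2
C2: sp2
C3: sp ✓
C4: sp ✓
C5: sp ✓
C6: sp ✓
C7: sp ✓
C8: sp ✓
C9: sp2
C10: sp2
6 carbons are sp.

6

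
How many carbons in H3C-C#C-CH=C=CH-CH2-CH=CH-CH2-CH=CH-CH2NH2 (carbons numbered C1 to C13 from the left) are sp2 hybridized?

6

C1: sp3
C2: sp
C3: sp
C4: sp2 ✓
C5: sp
C6: sp2 ✓
C7: sp3
C8: sp2 ✓
C9: sp2 ✓
C10: sp3
C11: sp2 ✓
C12: sp2 ✓
C13: sp3
C4, C6, C8, C9, C11, C12 → 6 sp2 carbons.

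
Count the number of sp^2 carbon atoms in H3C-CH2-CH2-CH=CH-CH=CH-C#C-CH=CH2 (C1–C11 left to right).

C1: sp3
C2: sp3
C3: sp3
C4: sp2 ✓
C5: sp2 ✓
C6: sp2 ✓
C7: sp2 ✓
C8: sp
C9: sp
C10: sp2 ✓
C11: sp2 ✓
C4, C5, C6, C7, C10, C11 → 6 sp2 carbons.

6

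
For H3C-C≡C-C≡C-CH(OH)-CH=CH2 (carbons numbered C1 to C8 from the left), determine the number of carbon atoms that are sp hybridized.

C1: sp3
C2: sp ✓
C3: sp ✓
C4: sp ✓
C5: sp ✓
C6: sp3
C7: sp2
C8: sp2
C2, C3, C4, C5 → 4 sp carbons.

4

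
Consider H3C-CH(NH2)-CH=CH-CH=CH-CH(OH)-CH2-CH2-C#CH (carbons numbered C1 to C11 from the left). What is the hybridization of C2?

C2: 4 σ bonds; 4 regions of electron density → sp3.

sp3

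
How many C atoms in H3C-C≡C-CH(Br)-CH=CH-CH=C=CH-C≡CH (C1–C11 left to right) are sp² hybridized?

C1: sp3
C2: sp
C3: sp
C4: sp3
C5: sp2 ✓
C6: sp2 ✓
C7: sp2 ✓
C8: sp
C9: sp2 ✓
C10: sp
C11: sp
C5, C6, C7, C9 → 4 sp2 carbons.

4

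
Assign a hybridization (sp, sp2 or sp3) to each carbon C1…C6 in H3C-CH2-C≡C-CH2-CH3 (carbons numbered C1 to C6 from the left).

C1 carries 4 σ bonds, giving a steric number of 4, so it is sp3.
C2: 4 σ bonds — 4 electron domains, sp3.
C3 is sp: 2 σ bonds, plus two π bonds, 2 electron-density regions.
C4 carries 2 σ bonds, plus two π bonds, giving a steric number of 2, so it is sp.
C5: 4 σ bonds — 4 electron domains, sp3.
C6 has 4 σ bonds: steric number 4 → sp3.

C1 sp3, C2 sp3, C3 sp, C4 sp, C5 sp3, C6 sp3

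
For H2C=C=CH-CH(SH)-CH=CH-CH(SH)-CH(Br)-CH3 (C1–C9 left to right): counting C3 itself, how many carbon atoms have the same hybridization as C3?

C3 is sp2 (one π bond).
C1: sp2 ✓
C2: sp
C3: sp2 ✓
C4: sp3
C5: sp2 ✓
C6: sp2 ✓
C7: sp3
C8: sp3
C9: sp3
4 carbons are sp2.

4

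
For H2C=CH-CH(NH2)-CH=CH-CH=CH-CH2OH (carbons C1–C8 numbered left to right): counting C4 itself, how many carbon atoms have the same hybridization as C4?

6

C4 is sp2 (one π bond).
C1: sp2 ✓
C2: sp2 ✓
C3: sp3
C4: sp2 ✓
C5: sp2 ✓
C6: sp2 ✓
C7: sp2 ✓
C8: sp3
6 carbons are sp2.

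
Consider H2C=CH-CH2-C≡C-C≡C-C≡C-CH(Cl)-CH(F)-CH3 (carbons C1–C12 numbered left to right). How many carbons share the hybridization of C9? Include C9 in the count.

C9 is sp (two π bonds).
C1: sp2
C2: sp2
C3: sp3
C4: sp ✓
C5: sp ✓
C6: sp ✓
C7: sp ✓
C8: sp ✓
C9: sp ✓
C10: sp3
C11: sp3
C12: sp3
6 carbons are sp.

6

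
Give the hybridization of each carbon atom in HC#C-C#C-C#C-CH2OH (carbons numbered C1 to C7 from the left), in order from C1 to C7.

C1 sp, C2 sp, C3 sp, C4 sp, C5 sp, C6 sp, C7 sp3

C1 — 2 σ bonds, plus two π bonds. Steric number 2, so sp.
C2: 2 σ bonds, plus two π bonds — 2 electron domains, sp.
C3: 2 σ bonds, plus two π bonds; 2 regions of electron density → sp.
C4 has 2 σ bonds, plus two π bonds: steric number 2 → sp.
C5 has 2 σ bonds, plus two π bonds: steric number 2 → sp.
C6 is sp: 2 σ bonds, plus two π bonds, 2 electron-density regions.
C7 has 4 σ bonds: steric number 4 → sp3.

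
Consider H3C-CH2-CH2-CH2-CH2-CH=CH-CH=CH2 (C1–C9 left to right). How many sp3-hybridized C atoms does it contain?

5

C1: sp3 ✓
C2: sp3 ✓
C3: sp3 ✓
C4: sp3 ✓
C5: sp3 ✓
C6: sp2
C7: sp2
C8: sp2
C9: sp2
C1, C2, C3, C4, C5 → 5 sp3 carbons.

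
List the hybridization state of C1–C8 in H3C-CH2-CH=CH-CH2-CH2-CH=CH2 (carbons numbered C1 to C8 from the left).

C1 sp3, C2 sp3, C3 sp2, C4 sp2, C5 sp3, C6 sp3, C7 sp2, C8 sp2

C1 has 4 σ bonds: steric number 4 → sp3.
C2 carries 4 σ bonds, giving a steric number of 4, so it is sp3.
C3 (3 σ bonds, plus one π bond) has steric number 3: sp2.
C4 — 3 σ bonds, plus one π bond. Steric number 3, so sp2.
C5 has 4 σ bonds: steric number 4 → sp3.
C6 is sp3: 4 σ bonds, 4 electron-density regions.
C7: 3 σ bonds, plus one π bond; 3 regions of electron density → sp2.
C8 — 3 σ bonds, plus one π bond. Steric number 3, so sp2.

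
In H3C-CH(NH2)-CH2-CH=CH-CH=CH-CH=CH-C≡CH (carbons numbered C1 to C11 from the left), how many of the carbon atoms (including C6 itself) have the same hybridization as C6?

C6 is sp2 (one π bond).
C1: sp3
C2: sp3
C3: sp3
C4: sp2 ✓
C5: sp2 ✓
C6: sp2 ✓
C7: sp2 ✓
C8: sp2 ✓
C9: sp2 ✓
C10: sp
C11: sp
6 carbons are sp2.

6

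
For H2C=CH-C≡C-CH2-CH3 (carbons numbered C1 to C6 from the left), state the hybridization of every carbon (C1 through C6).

C1 (3 σ bonds, plus one π bond) has steric number 3: sp2.
C2 carries 3 σ bonds, plus one π bond, giving a steric number of 3, so it is sp2.
C3 — 2 σ bonds, plus two π bonds. Steric number 2, so sp.
C4: 2 σ bonds, plus two π bonds; 2 regions of electron density → sp.
C5 — 4 σ bonds. Steric number 4, so sp3.
C6 (4 σ bonds) has steric number 4: sp3.

C1 sp2, C2 sp2, C3 sp, C4 sp, C5 sp3, C6 sp3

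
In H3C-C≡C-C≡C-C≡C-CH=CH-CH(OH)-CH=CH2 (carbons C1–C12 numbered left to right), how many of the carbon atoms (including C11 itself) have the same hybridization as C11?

4

C11 is sp2 (one π bond).
C1: sp3
C2: sp
C3: sp
C4: sp
C5: sp
C6: sp
C7: sp
C8: sp2 ✓
C9: sp2 ✓
C10: sp3
C11: sp2 ✓
C12: sp2 ✓
4 carbons are sp2.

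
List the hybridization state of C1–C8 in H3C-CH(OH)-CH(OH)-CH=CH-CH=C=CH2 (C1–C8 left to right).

C1 carries 4 σ bonds, giving a steric number of 4, so it is sp3.
C2: 4 σ bonds — 4 electron domains, sp3.
C3 is sp3: 4 σ bonds, 4 electron-density regions.
C4 is sp2: 3 σ bonds, plus one π bond, 3 electron-density regions.
C5 is sp2: 3 σ bonds, plus one π bond, 3 electron-density regions.
C6: 3 σ bonds, plus one π bond; 3 regions of electron density → sp2.
C7 is sp: 2 σ bonds, plus two π bonds, 2 electron-density regions.
C8 — 3 σ bonds, plus one π bond. Steric number 3, so sp2.

C1 sp3, C2 sp3, C3 sp3, C4 sp2, C5 sp2, C6 sp2, C7 sp, C8 sp2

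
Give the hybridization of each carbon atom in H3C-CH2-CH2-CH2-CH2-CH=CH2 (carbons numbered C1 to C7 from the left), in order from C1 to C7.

C1 has 4 σ bonds: steric number 4 → sp3.
C2 — 4 σ bonds. Steric number 4, so sp3.
C3 is sp3: 4 σ bonds, 4 electron-density regions.
C4 — 4 σ bonds. Steric number 4, so sp3.
C5 is sp3: 4 σ bonds, 4 electron-density regions.
C6 is sp2: 3 σ bonds, plus one π bond, 3 electron-density regions.
C7 is sp2: 3 σ bonds, plus one π bond, 3 electron-density regions.

C1 sp3, C2 sp3, C3 sp3, C4 sp3, C5 sp3, C6 sp2, C7 sp2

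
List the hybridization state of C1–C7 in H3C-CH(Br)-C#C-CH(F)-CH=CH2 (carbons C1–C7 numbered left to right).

C1: 4 σ bonds; 4 regions of electron density → sp3.
C2: 4 σ bonds; 4 regions of electron density → sp3.
C3: 2 σ bonds, plus two π bonds — 2 electron domains, sp.
C4 carries 2 σ bonds, plus two π bonds, giving a steric number of 2, so it is sp.
C5 is sp3: 4 σ bonds, 4 electron-density regions.
C6 (3 σ bonds, plus one π bond) has steric number 3: sp2.
C7 carries 3 σ bonds, plus one π bond, giving a steric number of 3, so it is sp2.

C1 sp3, C2 sp3, C3 sp, C4 sp, C5 sp3, C6 sp2, C7 sp2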